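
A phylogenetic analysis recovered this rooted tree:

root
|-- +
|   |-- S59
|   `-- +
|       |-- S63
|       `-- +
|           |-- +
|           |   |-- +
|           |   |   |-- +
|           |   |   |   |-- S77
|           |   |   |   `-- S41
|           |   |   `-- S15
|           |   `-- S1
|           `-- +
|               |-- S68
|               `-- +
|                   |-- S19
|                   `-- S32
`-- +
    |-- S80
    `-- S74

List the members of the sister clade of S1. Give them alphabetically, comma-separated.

S15, S41, S77

S1 attaches to the tree at the node subtending (((S77,S41),S15),S1).
The other lineage descending from that same node — the sister group — is ((S77,S41),S15); its 3 tips in alphabetical order are the answer.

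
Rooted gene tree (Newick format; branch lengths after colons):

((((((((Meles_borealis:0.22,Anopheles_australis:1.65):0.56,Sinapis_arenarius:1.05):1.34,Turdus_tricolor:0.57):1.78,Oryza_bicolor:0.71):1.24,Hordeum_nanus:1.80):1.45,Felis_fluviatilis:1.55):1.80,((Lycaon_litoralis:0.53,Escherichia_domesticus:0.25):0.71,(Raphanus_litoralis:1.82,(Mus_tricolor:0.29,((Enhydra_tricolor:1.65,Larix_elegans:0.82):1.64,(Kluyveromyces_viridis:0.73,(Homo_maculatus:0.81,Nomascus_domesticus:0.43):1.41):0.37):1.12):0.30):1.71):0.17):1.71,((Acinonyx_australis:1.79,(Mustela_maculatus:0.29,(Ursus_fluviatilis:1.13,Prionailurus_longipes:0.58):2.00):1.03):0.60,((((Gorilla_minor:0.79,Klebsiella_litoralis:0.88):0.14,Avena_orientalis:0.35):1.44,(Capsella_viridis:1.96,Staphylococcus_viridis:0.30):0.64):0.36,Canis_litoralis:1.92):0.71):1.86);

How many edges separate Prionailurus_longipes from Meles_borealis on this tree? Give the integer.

The MRCA of Prionailurus_longipes and Meles_borealis is the root of the tree.
From Prionailurus_longipes up to that node: 5 branches. From Meles_borealis up to the same node: 8 branches. Total: 5 + 8 = 13.

13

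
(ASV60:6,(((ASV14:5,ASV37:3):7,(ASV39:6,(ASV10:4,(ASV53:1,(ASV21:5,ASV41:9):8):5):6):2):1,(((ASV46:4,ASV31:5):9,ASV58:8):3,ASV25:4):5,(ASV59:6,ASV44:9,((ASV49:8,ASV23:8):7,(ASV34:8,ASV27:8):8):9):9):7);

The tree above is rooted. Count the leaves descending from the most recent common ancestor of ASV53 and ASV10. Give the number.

4

The MRCA of ASV53 and ASV10 is the node subtending (ASV10,(ASV53,(ASV21,ASV41))).
That clade contains 4 terminal taxa: ASV10, ASV21, ASV41, ASV53.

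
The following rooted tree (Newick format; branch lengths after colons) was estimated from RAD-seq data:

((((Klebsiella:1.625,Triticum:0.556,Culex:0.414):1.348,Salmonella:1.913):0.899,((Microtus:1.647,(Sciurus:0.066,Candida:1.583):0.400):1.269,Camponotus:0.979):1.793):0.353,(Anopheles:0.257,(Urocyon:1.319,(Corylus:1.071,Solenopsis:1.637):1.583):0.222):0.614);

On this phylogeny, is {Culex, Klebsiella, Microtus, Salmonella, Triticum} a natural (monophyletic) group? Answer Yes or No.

The MRCA of the listed taxa subtends (((Klebsiella,Triticum,Culex),Salmonella),((Microtus,(Sciurus,Candida)),Camponotus)).
That clade also contains Camponotus, Candida, Sciurus, which are not in the proposed group, so the group is not monophyletic.

No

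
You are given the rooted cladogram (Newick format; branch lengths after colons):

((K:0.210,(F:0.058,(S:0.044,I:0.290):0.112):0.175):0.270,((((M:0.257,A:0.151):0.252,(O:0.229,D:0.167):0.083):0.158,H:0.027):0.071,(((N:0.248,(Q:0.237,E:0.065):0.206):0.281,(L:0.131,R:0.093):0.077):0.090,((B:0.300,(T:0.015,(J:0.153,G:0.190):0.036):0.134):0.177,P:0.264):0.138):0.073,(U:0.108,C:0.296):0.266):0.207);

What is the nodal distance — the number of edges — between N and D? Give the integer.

8

The MRCA of N and D is the node subtending ((((M,A),(O,D)),H),(((N,(Q,E)),(L,R)),((B,(T,(J,G))),P)),(U,C)).
From N up to that node: 4 branches. From D up to the same node: 4 branches. Total: 4 + 4 = 8.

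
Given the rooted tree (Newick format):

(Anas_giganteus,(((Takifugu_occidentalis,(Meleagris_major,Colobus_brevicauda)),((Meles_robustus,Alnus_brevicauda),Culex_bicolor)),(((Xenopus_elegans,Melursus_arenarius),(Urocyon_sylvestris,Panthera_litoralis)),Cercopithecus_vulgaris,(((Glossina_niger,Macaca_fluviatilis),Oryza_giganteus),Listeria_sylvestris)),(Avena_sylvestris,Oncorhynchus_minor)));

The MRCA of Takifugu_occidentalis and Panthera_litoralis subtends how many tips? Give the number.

17

The MRCA of Takifugu_occidentalis and Panthera_litoralis is the node subtending (((Takifugu_occidentalis,(Meleagris_major,Colobus_brevicauda)),((Meles_robustus,Alnus_brevicauda),Culex_bicolor)),(((Xenopus_elegans,Melursus_arenarius),(Urocyon_sylvestris,Panthera_litoralis)),Cercopithecus_vulgaris,(((Glossina_niger,Macaca_fluviatilis),Oryza_giganteus),Listeria_sylvestris)),(Avena_sylvestris,Oncorhynchus_minor)).
That clade contains 17 terminal taxa: Alnus_brevicauda, Avena_sylvestris, Cercopithecus_vulgaris, Colobus_brevicauda, Culex_bicolor, Glossina_niger, Listeria_sylvestris, Macaca_fluviatilis, Meleagris_major, Meles_robustus, Melursus_arenarius, Oncorhynchus_minor, Oryza_giganteus, Panthera_litoralis, Takifugu_occidentalis, Urocyon_sylvestris, Xenopus_elegans.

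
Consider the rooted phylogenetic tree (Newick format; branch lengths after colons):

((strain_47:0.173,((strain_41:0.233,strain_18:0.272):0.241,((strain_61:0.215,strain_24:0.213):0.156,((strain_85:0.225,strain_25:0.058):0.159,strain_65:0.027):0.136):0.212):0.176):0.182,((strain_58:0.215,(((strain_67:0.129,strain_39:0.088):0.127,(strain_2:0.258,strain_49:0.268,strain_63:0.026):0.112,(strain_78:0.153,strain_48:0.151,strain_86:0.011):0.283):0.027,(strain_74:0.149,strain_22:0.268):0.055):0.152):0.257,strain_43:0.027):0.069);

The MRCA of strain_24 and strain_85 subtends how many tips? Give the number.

5

The MRCA of strain_24 and strain_85 is the node subtending ((strain_61,strain_24),((strain_85,strain_25),strain_65)).
That clade contains 5 terminal taxa: strain_24, strain_25, strain_61, strain_65, strain_85.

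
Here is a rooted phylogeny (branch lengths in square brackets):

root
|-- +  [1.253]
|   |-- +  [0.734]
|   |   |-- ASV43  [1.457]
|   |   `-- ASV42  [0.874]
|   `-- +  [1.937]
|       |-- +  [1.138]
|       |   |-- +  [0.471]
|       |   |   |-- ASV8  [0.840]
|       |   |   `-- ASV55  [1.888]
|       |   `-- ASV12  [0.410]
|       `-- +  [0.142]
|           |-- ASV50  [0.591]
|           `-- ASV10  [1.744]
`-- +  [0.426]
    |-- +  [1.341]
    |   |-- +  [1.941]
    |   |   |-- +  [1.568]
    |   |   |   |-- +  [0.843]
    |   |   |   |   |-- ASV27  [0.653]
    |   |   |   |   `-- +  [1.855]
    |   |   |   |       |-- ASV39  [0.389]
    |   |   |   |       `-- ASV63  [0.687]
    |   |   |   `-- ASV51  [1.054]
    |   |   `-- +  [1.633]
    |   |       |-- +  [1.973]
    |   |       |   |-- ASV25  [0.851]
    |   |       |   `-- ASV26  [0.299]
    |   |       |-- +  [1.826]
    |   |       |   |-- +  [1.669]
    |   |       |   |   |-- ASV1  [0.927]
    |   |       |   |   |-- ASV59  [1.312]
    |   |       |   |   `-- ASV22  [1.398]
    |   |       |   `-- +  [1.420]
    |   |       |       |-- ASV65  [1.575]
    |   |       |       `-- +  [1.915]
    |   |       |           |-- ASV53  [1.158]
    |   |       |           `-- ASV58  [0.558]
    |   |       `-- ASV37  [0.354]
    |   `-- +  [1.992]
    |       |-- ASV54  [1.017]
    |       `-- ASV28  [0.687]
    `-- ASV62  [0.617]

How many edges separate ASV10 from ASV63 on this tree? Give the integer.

The MRCA of ASV10 and ASV63 is the root of the tree.
From ASV10 up to that node: 4 branches. From ASV63 up to the same node: 7 branches. Total: 4 + 7 = 11.

11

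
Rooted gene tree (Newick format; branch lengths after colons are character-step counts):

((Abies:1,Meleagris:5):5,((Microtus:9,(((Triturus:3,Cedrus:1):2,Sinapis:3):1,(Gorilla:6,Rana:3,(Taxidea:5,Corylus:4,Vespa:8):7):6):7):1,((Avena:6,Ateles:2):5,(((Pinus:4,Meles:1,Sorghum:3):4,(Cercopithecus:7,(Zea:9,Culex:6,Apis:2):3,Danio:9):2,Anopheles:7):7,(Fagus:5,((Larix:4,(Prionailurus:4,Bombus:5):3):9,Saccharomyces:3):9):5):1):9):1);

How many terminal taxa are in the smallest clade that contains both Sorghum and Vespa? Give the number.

The MRCA of Sorghum and Vespa is the node subtending ((Microtus,(((Triturus,Cedrus),Sinapis),(Gorilla,Rana,(Taxidea,Corylus,Vespa)))),((Avena,Ateles),(((Pinus,Meles,Sorghum),(Cercopithecus,(Zea,Culex,Apis),Danio),Anopheles),(Fagus,((Larix,(Prionailurus,Bombus)),Saccharomyces))))).
That clade contains 25 terminal taxa: Anopheles, Apis, Ateles, Avena, Bombus, Cedrus, Cercopithecus, Corylus, Culex, Danio, Fagus, Gorilla, Larix, Meles, Microtus, Pinus, Prionailurus, Rana, Saccharomyces, Sinapis, Sorghum, Taxidea, Triturus, Vespa, Zea.

25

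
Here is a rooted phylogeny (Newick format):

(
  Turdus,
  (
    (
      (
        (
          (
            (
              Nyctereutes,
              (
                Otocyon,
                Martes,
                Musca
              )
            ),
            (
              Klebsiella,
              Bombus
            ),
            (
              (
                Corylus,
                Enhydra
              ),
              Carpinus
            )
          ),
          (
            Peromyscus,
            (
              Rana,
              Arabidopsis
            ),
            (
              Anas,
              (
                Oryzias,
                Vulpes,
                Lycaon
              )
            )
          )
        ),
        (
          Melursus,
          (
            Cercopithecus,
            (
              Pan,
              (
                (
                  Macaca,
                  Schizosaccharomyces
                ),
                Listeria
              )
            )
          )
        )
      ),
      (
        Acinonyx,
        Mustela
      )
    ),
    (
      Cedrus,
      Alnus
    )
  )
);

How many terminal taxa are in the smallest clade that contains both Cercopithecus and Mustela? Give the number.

The MRCA of Cercopithecus and Mustela is the node subtending (((((Nyctereutes,(Otocyon,Martes,Musca)),(Klebsiella,Bombus),((Corylus,Enhydra),Carpinus)),(Peromyscus,(Rana,Arabidopsis),(Anas,(Oryzias,Vulpes,Lycaon)))),(Melursus,(Cercopithecus,(Pan,((Macaca,Schizosaccharomyces),Listeria))))),(Acinonyx,Mustela)).
That clade contains 24 terminal taxa: Acinonyx, Anas, Arabidopsis, Bombus, Carpinus, Cercopithecus, Corylus, Enhydra, Klebsiella, Listeria, Lycaon, Macaca, Martes, Melursus, Musca, Mustela, Nyctereutes, Oryzias, Otocyon, Pan, Peromyscus, Rana, Schizosaccharomyces, Vulpes.

24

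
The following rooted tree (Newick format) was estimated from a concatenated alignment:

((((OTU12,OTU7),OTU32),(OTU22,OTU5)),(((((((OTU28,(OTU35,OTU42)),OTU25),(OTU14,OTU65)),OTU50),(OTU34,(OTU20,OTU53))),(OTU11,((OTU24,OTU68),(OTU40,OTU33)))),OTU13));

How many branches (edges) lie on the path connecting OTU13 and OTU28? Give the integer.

The MRCA of OTU13 and OTU28 is the node subtending (((((((OTU28,(OTU35,OTU42)),OTU25),(OTU14,OTU65)),OTU50),(OTU34,(OTU20,OTU53))),(OTU11,((OTU24,OTU68),(OTU40,OTU33)))),OTU13).
From OTU13 up to that node: 1 branch. From OTU28 up to the same node: 7 branches. Total: 1 + 7 = 8.

8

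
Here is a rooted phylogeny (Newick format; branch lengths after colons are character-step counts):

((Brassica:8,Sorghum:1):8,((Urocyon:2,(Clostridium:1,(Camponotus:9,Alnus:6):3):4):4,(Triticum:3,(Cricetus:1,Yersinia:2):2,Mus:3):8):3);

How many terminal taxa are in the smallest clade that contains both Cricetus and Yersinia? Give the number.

The MRCA of Cricetus and Yersinia is the node subtending (Cricetus,Yersinia).
That clade contains 2 terminal taxa: Cricetus, Yersinia.

2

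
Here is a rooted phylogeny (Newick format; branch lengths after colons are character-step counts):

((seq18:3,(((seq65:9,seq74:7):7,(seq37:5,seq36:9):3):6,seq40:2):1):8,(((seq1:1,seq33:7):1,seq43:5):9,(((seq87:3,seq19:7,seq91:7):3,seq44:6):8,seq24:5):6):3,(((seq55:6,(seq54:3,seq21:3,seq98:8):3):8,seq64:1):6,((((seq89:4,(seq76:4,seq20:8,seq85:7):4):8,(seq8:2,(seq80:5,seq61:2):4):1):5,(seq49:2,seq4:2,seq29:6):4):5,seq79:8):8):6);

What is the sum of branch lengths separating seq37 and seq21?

The path runs seq37 → … → MRCA → … → seq21; the MRCA is the root of the tree.
Branch lengths along that path: 5 + 3 + 6 + 1 + 8 + 6 + 6 + 8 + 3 + 3 = 49.

49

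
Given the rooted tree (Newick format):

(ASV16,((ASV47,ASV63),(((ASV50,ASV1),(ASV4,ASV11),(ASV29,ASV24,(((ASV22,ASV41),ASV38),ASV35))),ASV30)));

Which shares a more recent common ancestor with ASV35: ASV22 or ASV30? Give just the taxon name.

ASV22

The MRCA of ASV35 and ASV22 subtends (((ASV22,ASV41),ASV38),ASV35) (4 taxa).
The MRCA of ASV35 and ASV30 subtends (((ASV50,ASV1),(ASV4,ASV11),(ASV29,ASV24,(((ASV22,ASV41),ASV38),ASV35))),ASV30) (11 taxa).
The first is nested inside the second, so ASV35 shares a more recent common ancestor with ASV22.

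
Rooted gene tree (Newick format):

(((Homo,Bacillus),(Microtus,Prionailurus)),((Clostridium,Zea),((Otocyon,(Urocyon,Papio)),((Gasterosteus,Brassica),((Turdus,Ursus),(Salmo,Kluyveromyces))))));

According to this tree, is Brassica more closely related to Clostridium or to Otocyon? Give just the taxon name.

Otocyon

The MRCA of Brassica and Otocyon subtends ((Otocyon,(Urocyon,Papio)),((Gasterosteus,Brassica),((Turdus,Ursus),(Salmo,Kluyveromyces)))) (9 taxa).
The MRCA of Brassica and Clostridium subtends ((Clostridium,Zea),((Otocyon,(Urocyon,Papio)),((Gasterosteus,Brassica),((Turdus,Ursus),(Salmo,Kluyveromyces))))) (11 taxa).
The first is nested inside the second, so Brassica shares a more recent common ancestor with Otocyon.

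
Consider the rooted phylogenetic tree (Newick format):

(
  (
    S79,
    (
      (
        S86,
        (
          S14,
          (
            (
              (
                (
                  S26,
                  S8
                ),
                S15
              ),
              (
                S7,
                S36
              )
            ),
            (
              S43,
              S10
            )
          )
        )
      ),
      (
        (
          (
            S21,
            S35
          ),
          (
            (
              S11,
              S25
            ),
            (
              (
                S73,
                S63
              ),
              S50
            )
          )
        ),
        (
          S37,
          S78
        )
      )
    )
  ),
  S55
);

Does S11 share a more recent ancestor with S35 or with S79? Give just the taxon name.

The MRCA of S11 and S35 subtends ((S21,S35),((S11,S25),((S73,S63),S50))) (7 taxa).
The MRCA of S11 and S79 subtends (S79,((S86,(S14,((((S26,S8),S15),(S7,S36)),(S43,S10)))),(((S21,S35),((S11,S25),((S73,S63),S50))),(S37,S78)))) (19 taxa).
The first is nested inside the second, so S11 shares a more recent common ancestor with S35.

S35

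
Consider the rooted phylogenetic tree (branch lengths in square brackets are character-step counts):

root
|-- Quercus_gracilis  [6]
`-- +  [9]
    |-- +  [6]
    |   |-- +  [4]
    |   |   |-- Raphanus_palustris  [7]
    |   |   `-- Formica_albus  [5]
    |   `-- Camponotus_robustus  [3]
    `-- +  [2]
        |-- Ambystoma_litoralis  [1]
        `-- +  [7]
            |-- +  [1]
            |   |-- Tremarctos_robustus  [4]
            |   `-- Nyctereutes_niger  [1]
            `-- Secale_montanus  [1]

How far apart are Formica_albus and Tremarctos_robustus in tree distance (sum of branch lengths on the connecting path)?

29

The path runs Formica_albus → … → MRCA → … → Tremarctos_robustus; the MRCA is the node subtending (((Raphanus_palustris,Formica_albus),Camponotus_robustus),(Ambystoma_litoralis,((Tremarctos_robustus,Nyctereutes_niger),Secale_montanus))).
Branch lengths along that path: 5 + 4 + 6 + 2 + 7 + 1 + 4 = 29.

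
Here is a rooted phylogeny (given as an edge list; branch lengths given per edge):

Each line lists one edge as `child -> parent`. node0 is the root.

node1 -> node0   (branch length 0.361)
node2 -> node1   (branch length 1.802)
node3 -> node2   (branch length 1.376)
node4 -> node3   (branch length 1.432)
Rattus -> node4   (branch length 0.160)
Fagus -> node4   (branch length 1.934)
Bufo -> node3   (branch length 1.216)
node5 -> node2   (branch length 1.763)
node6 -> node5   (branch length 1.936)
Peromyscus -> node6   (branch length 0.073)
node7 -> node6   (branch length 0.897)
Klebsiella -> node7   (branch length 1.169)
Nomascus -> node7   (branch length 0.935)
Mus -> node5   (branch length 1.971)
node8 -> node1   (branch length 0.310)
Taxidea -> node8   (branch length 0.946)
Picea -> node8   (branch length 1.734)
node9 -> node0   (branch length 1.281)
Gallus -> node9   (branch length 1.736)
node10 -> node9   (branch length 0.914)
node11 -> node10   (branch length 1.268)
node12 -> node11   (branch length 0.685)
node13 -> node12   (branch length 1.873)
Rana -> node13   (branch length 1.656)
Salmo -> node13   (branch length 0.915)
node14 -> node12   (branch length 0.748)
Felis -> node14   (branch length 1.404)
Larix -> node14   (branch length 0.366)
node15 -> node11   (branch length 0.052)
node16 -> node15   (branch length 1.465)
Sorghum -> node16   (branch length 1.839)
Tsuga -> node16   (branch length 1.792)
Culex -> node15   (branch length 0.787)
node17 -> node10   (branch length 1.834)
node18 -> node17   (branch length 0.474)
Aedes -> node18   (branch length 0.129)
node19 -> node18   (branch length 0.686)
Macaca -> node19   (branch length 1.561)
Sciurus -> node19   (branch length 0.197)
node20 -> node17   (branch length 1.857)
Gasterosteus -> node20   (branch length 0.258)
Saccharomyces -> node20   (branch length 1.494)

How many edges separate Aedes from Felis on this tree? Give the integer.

The MRCA of Aedes and Felis is the node subtending ((((Rana,Salmo),(Felis,Larix)),((Sorghum,Tsuga),Culex)),((Aedes,(Macaca,Sciurus)),(Gasterosteus,Saccharomyces))).
From Aedes up to that node: 3 branches. From Felis up to the same node: 4 branches. Total: 3 + 4 = 7.

7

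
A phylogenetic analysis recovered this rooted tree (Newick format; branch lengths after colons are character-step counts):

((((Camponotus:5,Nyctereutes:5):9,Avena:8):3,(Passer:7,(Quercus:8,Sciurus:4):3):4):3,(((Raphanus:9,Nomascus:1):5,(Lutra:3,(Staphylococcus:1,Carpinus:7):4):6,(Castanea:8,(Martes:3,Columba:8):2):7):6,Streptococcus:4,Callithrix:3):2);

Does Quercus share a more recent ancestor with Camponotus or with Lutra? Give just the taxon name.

Camponotus

The MRCA of Quercus and Camponotus subtends (((Camponotus,Nyctereutes),Avena),(Passer,(Quercus,Sciurus))) (6 taxa).
The MRCA of Quercus and Lutra is the root, subtending the entire tree (16 taxa).
The first is nested inside the second, so Quercus shares a more recent common ancestor with Camponotus.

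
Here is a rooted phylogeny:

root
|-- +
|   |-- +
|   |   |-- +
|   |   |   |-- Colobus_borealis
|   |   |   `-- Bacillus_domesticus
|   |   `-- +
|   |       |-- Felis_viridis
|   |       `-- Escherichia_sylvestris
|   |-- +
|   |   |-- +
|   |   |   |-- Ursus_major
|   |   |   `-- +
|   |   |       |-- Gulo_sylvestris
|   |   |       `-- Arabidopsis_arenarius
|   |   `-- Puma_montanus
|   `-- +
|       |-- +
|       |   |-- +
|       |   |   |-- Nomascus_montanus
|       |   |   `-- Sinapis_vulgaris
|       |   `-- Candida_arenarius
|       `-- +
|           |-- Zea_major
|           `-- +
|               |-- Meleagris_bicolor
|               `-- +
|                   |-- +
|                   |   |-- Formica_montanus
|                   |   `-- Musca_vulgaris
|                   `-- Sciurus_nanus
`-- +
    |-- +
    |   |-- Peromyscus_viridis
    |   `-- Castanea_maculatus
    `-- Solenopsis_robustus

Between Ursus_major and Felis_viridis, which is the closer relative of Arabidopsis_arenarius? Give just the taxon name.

Ursus_major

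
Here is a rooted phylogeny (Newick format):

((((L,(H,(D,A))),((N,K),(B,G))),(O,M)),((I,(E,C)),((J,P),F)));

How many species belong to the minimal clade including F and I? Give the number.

The MRCA of F and I is the node subtending ((I,(E,C)),((J,P),F)).
That clade contains 6 terminal taxa: C, E, F, I, J, P.

6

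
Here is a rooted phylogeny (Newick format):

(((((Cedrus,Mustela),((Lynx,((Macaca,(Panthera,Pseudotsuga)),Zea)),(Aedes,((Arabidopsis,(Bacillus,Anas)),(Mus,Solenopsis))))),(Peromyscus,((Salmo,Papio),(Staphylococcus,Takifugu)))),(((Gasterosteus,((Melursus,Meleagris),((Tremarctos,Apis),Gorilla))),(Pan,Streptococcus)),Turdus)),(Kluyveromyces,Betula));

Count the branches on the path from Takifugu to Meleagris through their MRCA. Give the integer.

The MRCA of Takifugu and Meleagris is the node subtending ((((Cedrus,Mustela),((Lynx,((Macaca,(Panthera,Pseudotsuga)),Zea)),(Aedes,((Arabidopsis,(Bacillus,Anas)),(Mus,Solenopsis))))),(Peromyscus,((Salmo,Papio),(Staphylococcus,Takifugu)))),(((Gasterosteus,((Melursus,Meleagris),((Tremarctos,Apis),Gorilla))),(Pan,Streptococcus)),Turdus)).
From Takifugu up to that node: 5 branches. From Meleagris up to the same node: 6 branches. Total: 5 + 6 = 11.

11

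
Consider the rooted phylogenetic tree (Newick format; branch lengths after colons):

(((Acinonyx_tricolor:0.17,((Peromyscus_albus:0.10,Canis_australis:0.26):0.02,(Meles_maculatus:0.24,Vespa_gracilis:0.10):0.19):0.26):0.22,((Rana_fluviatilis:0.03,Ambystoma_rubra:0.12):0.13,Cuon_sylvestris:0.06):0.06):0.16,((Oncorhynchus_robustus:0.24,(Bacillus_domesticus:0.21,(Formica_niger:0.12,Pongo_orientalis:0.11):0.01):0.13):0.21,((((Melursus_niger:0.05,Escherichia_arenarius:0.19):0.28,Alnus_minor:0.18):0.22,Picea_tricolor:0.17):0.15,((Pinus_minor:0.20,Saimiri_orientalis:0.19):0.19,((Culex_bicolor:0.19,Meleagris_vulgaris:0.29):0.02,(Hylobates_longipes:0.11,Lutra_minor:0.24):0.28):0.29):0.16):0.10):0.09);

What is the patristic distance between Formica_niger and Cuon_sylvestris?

The path runs Formica_niger → … → MRCA → … → Cuon_sylvestris; the MRCA is the root of the tree.
Branch lengths along that path: 0.12 + 0.01 + 0.13 + 0.21 + 0.09 + 0.16 + 0.06 + 0.06 = 0.84.

0.84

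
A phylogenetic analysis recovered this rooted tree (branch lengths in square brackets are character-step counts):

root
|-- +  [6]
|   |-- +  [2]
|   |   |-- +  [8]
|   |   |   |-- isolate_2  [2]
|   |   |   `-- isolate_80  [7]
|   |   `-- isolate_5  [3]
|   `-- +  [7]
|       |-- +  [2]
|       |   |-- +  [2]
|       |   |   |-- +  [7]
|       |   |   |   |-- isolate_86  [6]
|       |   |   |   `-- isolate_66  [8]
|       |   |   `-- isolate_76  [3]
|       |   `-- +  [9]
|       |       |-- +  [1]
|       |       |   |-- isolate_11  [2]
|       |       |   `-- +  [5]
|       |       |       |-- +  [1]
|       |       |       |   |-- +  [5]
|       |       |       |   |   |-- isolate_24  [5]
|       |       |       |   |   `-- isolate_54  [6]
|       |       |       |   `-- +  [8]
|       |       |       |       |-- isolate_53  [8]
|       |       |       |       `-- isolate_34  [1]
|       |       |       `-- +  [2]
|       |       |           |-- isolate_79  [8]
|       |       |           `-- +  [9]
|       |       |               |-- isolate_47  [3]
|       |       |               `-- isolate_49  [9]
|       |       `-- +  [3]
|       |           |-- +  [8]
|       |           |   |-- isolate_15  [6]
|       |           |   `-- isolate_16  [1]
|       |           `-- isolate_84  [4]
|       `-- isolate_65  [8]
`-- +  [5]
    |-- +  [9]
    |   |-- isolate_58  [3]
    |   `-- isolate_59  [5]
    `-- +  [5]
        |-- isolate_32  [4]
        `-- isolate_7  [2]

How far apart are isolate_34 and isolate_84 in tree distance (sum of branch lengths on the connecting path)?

23

The path runs isolate_34 → … → MRCA → … → isolate_84; the MRCA is the node subtending ((isolate_11,(((isolate_24,isolate_54),(isolate_53,isolate_34)),(isolate_79,(isolate_47,isolate_49)))),((isolate_15,isolate_16),isolate_84)).
Branch lengths along that path: 1 + 8 + 1 + 5 + 1 + 3 + 4 = 23.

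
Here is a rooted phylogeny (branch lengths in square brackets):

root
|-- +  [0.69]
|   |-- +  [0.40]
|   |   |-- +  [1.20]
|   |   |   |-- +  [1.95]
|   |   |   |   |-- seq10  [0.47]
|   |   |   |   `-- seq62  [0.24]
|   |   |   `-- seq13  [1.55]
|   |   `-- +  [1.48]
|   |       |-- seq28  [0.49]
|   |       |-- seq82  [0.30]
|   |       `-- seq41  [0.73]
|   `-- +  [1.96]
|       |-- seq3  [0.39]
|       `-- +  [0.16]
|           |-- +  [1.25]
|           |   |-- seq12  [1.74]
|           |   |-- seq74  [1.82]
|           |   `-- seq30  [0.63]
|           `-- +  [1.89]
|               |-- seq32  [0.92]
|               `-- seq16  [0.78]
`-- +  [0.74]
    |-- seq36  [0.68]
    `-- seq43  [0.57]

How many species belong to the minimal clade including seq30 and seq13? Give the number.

12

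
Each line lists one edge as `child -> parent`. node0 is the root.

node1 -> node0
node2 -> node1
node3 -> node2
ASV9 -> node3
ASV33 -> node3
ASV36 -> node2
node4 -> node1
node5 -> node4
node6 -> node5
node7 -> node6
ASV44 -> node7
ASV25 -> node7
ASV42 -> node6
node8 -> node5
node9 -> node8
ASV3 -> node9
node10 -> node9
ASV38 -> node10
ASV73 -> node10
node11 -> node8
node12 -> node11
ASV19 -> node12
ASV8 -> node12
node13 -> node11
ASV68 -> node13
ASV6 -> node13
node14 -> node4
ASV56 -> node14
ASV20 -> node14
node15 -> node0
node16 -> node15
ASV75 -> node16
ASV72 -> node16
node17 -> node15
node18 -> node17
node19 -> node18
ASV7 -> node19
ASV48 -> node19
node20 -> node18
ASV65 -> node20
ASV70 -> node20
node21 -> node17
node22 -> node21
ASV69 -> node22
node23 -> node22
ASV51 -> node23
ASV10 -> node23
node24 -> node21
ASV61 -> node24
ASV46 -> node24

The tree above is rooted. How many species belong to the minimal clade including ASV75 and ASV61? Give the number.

The MRCA of ASV75 and ASV61 is the node subtending ((ASV75,ASV72),(((ASV7,ASV48),(ASV65,ASV70)),((ASV69,(ASV51,ASV10)),(ASV61,ASV46)))).
That clade contains 11 terminal taxa: ASV10, ASV46, ASV48, ASV51, ASV61, ASV65, ASV69, ASV7, ASV70, ASV72, ASV75.

11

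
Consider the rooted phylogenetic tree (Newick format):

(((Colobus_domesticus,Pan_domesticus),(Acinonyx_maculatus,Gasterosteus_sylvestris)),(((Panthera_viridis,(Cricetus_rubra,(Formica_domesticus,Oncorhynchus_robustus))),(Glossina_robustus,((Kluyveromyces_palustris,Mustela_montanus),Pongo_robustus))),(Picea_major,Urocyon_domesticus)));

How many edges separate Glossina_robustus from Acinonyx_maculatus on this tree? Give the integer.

The MRCA of Glossina_robustus and Acinonyx_maculatus is the root of the tree.
From Glossina_robustus up to that node: 4 branches. From Acinonyx_maculatus up to the same node: 3 branches. Total: 4 + 3 = 7.

7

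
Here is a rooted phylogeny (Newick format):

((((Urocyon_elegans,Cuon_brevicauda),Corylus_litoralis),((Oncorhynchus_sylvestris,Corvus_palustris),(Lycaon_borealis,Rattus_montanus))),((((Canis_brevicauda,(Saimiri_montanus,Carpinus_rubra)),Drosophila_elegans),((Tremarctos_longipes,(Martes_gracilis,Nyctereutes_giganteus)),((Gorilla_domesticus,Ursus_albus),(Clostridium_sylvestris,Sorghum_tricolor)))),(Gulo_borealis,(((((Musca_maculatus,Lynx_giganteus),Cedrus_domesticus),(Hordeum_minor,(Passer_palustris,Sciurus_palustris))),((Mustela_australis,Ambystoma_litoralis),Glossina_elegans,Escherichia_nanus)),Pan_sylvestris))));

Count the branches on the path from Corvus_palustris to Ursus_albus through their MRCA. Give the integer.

10

The MRCA of Corvus_palustris and Ursus_albus is the root of the tree.
From Corvus_palustris up to that node: 4 branches. From Ursus_albus up to the same node: 6 branches. Total: 4 + 6 = 10.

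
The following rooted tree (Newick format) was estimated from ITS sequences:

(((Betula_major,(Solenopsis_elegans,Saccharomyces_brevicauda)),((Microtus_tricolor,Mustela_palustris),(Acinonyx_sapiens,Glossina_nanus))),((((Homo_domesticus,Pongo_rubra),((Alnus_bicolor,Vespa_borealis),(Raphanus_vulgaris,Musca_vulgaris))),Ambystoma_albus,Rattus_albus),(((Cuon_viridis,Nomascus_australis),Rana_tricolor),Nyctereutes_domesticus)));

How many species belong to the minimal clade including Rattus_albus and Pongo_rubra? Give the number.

The MRCA of Rattus_albus and Pongo_rubra is the node subtending (((Homo_domesticus,Pongo_rubra),((Alnus_bicolor,Vespa_borealis),(Raphanus_vulgaris,Musca_vulgaris))),Ambystoma_albus,Rattus_albus).
That clade contains 8 terminal taxa: Alnus_bicolor, Ambystoma_albus, Homo_domesticus, Musca_vulgaris, Pongo_rubra, Raphanus_vulgaris, Rattus_albus, Vespa_borealis.

8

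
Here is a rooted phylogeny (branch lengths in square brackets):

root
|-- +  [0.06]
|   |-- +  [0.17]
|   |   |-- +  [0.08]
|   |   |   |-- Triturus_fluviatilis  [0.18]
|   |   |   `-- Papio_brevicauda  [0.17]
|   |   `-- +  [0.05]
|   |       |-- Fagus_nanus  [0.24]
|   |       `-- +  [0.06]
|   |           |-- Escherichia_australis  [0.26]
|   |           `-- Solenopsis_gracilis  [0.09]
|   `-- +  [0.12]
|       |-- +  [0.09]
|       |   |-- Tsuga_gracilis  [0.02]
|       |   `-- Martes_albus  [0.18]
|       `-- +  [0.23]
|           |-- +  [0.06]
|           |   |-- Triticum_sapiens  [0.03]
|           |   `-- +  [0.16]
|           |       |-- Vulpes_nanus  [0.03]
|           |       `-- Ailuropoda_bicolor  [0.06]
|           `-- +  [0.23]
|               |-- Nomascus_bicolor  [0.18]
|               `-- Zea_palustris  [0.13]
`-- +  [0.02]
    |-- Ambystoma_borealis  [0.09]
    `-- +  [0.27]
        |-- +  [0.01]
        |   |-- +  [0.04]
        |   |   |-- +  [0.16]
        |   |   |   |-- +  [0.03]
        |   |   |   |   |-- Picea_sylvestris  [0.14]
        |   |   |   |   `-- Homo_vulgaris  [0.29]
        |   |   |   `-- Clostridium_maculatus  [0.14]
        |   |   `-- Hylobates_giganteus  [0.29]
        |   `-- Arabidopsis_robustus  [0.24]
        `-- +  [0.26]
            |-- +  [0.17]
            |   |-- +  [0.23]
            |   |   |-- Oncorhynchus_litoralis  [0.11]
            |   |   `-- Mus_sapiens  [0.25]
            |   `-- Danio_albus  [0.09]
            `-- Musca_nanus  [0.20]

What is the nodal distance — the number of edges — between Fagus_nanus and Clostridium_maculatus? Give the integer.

The MRCA of Fagus_nanus and Clostridium_maculatus is the root of the tree.
From Fagus_nanus up to that node: 4 branches. From Clostridium_maculatus up to the same node: 6 branches. Total: 4 + 6 = 10.

10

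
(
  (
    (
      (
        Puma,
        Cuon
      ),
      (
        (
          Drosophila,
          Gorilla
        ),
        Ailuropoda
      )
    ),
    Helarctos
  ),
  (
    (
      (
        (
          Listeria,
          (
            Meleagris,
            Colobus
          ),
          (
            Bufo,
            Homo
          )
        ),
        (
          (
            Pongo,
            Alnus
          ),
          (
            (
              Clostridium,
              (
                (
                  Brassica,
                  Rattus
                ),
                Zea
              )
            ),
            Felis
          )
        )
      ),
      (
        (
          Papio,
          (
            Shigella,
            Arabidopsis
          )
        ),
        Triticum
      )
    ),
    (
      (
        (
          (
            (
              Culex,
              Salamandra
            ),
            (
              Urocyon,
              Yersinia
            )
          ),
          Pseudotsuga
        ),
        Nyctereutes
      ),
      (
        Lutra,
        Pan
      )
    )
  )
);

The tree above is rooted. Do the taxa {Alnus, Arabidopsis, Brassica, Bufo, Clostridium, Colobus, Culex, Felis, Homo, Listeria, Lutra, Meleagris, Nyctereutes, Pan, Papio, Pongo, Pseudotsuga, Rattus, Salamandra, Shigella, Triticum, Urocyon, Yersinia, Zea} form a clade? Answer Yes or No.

Yes

The most recent common ancestor of these taxa subtends ((((Listeria,(Meleagris,Colobus),(Bufo,Homo)),((Pongo,Alnus),((Clostridium,((Brassica,Rattus),Zea)),Felis))),((Papio,(Shigella,Arabidopsis)),Triticum)),(((((Culex,Salamandra),(Urocyon,Yersinia)),Pseudotsuga),Nyctereutes),(Lutra,Pan))).
That clade has exactly 24 tips — every listed taxon and nothing else — so the group is monophyletic.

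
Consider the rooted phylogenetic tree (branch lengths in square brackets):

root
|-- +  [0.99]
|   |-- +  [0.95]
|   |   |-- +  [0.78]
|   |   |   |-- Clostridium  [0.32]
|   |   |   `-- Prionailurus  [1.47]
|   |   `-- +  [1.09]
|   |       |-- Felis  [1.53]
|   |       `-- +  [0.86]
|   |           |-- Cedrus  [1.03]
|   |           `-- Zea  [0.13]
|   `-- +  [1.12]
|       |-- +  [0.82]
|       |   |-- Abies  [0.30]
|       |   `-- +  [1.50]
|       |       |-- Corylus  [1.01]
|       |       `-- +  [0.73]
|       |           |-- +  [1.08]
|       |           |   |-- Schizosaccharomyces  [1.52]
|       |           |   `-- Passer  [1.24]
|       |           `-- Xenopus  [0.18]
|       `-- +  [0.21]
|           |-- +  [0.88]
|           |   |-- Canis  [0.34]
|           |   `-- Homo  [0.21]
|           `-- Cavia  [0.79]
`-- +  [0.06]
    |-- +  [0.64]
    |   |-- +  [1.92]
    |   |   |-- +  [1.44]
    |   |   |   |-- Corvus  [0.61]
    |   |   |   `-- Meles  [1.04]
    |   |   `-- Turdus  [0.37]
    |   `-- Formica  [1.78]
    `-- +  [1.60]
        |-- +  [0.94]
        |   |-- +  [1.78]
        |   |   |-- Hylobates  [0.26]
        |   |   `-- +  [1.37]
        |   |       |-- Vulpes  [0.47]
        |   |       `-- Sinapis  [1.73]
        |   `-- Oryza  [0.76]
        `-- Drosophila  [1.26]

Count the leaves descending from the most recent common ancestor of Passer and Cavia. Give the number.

8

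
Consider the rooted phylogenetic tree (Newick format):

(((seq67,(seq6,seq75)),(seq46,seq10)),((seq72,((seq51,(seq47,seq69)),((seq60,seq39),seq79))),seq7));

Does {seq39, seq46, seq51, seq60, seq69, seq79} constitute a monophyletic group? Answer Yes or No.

No

The MRCA of the listed taxa is the root, so the smallest clade containing them is the whole tree.
That clade also contains seq10, seq47, seq6, seq67, seq7, seq72, seq75, which are not in the proposed group, so the group is not monophyletic.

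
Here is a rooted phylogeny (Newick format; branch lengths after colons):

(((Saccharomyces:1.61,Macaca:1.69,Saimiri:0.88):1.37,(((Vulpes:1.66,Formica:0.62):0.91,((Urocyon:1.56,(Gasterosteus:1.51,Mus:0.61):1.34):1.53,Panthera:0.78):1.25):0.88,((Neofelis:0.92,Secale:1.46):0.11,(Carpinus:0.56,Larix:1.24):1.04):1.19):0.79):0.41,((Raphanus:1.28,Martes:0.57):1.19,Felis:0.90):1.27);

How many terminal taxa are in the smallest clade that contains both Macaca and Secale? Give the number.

13

The MRCA of Macaca and Secale is the node subtending ((Saccharomyces,Macaca,Saimiri),(((Vulpes,Formica),((Urocyon,(Gasterosteus,Mus)),Panthera)),((Neofelis,Secale),(Carpinus,Larix)))).
That clade contains 13 terminal taxa: Carpinus, Formica, Gasterosteus, Larix, Macaca, Mus, Neofelis, Panthera, Saccharomyces, Saimiri, Secale, Urocyon, Vulpes.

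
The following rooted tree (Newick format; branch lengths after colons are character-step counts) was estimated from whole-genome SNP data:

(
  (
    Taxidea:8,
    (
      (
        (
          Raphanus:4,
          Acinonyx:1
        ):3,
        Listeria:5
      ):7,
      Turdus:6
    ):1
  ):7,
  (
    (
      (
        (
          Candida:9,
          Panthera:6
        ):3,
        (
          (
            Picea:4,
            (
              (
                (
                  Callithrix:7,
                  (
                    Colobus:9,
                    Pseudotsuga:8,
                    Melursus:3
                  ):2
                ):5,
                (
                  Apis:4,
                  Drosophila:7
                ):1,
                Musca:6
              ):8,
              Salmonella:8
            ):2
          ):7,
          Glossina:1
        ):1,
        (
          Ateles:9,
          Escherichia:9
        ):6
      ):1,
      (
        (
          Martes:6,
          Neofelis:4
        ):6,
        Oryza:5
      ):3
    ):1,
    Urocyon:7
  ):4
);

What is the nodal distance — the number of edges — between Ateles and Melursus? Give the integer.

The MRCA of Ateles and Melursus is the node subtending ((Candida,Panthera),((Picea,(((Callithrix,(Colobus,Pseudotsuga,Melursus)),(Apis,Drosophila),Musca),Salmonella)),Glossina),(Ateles,Escherichia)).
From Ateles up to that node: 2 branches. From Melursus up to the same node: 7 branches. Total: 2 + 7 = 9.

9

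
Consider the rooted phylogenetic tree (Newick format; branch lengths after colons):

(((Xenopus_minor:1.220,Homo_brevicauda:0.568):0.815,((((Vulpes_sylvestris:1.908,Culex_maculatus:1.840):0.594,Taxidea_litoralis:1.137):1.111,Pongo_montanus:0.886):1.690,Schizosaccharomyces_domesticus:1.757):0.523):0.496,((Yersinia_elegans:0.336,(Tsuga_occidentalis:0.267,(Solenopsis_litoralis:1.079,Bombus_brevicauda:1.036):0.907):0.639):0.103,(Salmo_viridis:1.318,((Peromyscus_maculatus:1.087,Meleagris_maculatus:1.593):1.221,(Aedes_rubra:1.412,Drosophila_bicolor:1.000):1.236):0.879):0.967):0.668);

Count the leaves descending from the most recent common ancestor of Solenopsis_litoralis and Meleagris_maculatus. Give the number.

9

The MRCA of Solenopsis_litoralis and Meleagris_maculatus is the node subtending ((Yersinia_elegans,(Tsuga_occidentalis,(Solenopsis_litoralis,Bombus_brevicauda))),(Salmo_viridis,((Peromyscus_maculatus,Meleagris_maculatus),(Aedes_rubra,Drosophila_bicolor)))).
That clade contains 9 terminal taxa: Aedes_rubra, Bombus_brevicauda, Drosophila_bicolor, Meleagris_maculatus, Peromyscus_maculatus, Salmo_viridis, Solenopsis_litoralis, Tsuga_occidentalis, Yersinia_elegans.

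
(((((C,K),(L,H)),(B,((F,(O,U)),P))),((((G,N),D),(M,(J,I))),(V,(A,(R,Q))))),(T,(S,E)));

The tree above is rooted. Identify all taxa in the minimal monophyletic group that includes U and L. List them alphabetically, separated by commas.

Tracing U: it sits inside (O,U).
Tracing L: it sits inside (L,H).
The smallest clade enclosing both is (((C,K),(L,H)),(B,((F,(O,U)),P))); the answer is its 9 terminal taxa in alphabetical order.

B, C, F, H, K, L, O, P, U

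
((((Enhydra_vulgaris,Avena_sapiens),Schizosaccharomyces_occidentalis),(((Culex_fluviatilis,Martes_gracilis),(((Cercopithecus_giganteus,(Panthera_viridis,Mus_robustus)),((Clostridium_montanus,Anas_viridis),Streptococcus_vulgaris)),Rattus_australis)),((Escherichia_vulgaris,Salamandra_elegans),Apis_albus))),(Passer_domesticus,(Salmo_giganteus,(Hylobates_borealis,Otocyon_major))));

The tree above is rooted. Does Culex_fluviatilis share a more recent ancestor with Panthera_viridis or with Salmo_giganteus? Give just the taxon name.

Panthera_viridis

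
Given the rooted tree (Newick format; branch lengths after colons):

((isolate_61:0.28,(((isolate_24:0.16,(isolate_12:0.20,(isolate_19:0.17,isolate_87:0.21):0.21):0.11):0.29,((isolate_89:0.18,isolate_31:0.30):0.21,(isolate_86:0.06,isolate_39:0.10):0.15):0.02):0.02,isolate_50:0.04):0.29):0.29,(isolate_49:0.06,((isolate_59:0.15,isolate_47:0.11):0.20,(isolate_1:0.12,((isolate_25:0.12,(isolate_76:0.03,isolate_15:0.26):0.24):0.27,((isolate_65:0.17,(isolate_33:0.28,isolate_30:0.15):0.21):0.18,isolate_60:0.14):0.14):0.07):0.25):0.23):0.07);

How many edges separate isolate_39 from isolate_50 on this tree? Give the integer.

5

The MRCA of isolate_39 and isolate_50 is the node subtending (((isolate_24,(isolate_12,(isolate_19,isolate_87))),((isolate_89,isolate_31),(isolate_86,isolate_39))),isolate_50).
From isolate_39 up to that node: 4 branches. From isolate_50 up to the same node: 1 branch. Total: 4 + 1 = 5.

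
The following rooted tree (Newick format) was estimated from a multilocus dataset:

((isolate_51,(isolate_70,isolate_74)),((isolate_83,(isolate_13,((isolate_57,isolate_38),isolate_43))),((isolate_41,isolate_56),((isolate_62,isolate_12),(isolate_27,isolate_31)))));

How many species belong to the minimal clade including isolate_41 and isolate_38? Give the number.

11

The MRCA of isolate_41 and isolate_38 is the node subtending ((isolate_83,(isolate_13,((isolate_57,isolate_38),isolate_43))),((isolate_41,isolate_56),((isolate_62,isolate_12),(isolate_27,isolate_31)))).
That clade contains 11 terminal taxa: isolate_12, isolate_13, isolate_27, isolate_31, isolate_38, isolate_41, isolate_43, isolate_56, isolate_57, isolate_62, isolate_83.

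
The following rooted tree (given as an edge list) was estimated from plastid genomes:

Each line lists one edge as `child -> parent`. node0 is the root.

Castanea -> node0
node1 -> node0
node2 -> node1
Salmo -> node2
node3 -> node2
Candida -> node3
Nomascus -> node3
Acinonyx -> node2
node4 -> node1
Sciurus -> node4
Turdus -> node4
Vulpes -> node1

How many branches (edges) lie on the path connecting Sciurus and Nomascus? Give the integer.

5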